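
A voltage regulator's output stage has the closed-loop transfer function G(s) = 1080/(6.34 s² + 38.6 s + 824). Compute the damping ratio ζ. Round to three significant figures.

ζ ≈ 0.267

Dividing through by 6.34: denominator becomes s² + 6.088 s + 130.0.
So ω_n = √130.0 = 11.4 rad/s and ζ = 6.088/(2·11.4) = 0.267.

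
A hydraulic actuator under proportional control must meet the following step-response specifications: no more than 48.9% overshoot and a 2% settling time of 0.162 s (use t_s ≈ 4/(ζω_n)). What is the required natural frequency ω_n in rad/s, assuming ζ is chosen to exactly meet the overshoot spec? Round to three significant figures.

Inverting the overshoot relation: ζ = |ln 0.489|/√(π² + ln²0.489) = 0.222.
Then ω_n = 4/(ζ t_s) = 4/(0.222 × 0.162) = 111 rad/s.

ω_n ≈ 111 rad/s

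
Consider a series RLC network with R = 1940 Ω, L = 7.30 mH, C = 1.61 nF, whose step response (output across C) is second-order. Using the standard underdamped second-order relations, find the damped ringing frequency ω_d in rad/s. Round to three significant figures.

ω_d ≈ 260000 rad/s

For a series RLC circuit (capacitor voltage as output), ω_n = 1/√(LC) = 1/√(7.30 mH · 1.61 nF) = 292000 rad/s.
ζ = (R/2)·√(C/L) = (1940/2)·√(1.61 nF/7.30 mH) = 0.456.
The damped frequency ω_d = ω_n√(1−ζ²) = 260000 rad/s.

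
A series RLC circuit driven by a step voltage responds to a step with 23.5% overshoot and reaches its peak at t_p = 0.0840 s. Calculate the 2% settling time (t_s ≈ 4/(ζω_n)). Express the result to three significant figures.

From the overshoot, ζ = −ln(OS)/√(π²+ln²(OS)) = 0.419.
t_p = π/ω_d ⇒ ω_d = 37.4 rad/s; then ω_n = ω_d/√(1−ζ²) = 41.2 rad/s.
t_s ≈ 4/(ζω_n) = 4/(0.419·41.2) = 0.232 s.

t_s ≈ 0.232 s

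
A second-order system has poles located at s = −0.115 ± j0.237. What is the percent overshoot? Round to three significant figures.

With σ = 0.115, ω_d = 0.237: ω_n = √(σ²+ω_d²) = 0.263 rad/s, ζ = σ/ω_n = 0.437.
Overshoot: exp(−π·0.437/√(1−0.437²)) = 0.218, i.e. 21.8%.

%OS ≈ 21.8%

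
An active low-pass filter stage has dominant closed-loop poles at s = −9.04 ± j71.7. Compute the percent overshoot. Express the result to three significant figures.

%OS ≈ 67.3%

|pole| = ω_n = √(9.04² + 71.7²) = 72.3 rad/s; ζ = cos θ = σ/ω_n = 0.125.
%OS = 100·exp(−πζ/√(1−ζ²)) = 67.3%.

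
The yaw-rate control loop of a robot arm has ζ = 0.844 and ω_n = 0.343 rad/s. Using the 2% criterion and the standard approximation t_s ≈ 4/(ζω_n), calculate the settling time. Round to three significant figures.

t_s ≈ 4/(ζω_n) = 4/(0.844 × 0.343) = 13.8 s.

t_s ≈ 13.8 s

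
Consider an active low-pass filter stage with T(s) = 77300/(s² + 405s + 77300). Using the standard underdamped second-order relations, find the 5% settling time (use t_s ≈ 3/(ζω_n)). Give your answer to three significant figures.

t_s ≈ 0.0148 s

ω_n = √77300 = 278 rad/s; ζ = 405/(2·278) = 0.728.
t_s ≈ 3/(ζω_n) = 3/(0.728·278) = 0.0148 s.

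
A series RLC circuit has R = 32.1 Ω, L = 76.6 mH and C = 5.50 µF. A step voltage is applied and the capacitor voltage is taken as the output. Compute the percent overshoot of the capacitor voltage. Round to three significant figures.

For a series RLC circuit (capacitor voltage as output), ω_n = 1/√(LC) = 1/√(76.6 mH · 5.50 µF) = 1540 rad/s.
ζ = (R/2)·√(C/L) = (32.1/2)·√(5.50 µF/76.6 mH) = 0.136.
%OS = 100 e^{−πζ/√(1−ζ²)} with ζ = 0.136 gives 65.0%.

%OS ≈ 65.0%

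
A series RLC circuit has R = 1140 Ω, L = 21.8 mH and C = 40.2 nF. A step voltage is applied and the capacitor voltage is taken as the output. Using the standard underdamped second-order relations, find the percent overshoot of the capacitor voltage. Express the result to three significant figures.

%OS ≈ 2.15%

For a series RLC circuit (capacitor voltage as output), ω_n = 1/√(LC) = 1/√(21.8 mH · 40.2 nF) = 33800 rad/s.
ζ = (R/2)·√(C/L) = (1140/2)·√(40.2 nF/21.8 mH) = 0.774.
Overshoot: exp(−π·0.774/√(1−0.774²)) = 0.0215, i.e. 2.15%.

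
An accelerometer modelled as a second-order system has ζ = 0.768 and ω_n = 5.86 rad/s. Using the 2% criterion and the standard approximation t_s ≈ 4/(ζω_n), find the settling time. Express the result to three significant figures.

t_s ≈ 0.889 s

t_s ≈ 4/(ζω_n) = 4/(0.768 × 5.86) = 0.889 s.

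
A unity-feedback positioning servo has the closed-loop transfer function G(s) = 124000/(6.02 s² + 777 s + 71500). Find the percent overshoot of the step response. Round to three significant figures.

Dividing through by 6.02: denominator becomes s² + 129.1 s + 11880.
So ω_n = √11880 = 109 rad/s and ζ = 129.1/(2·109) = 0.592.
Overshoot: exp(−π·0.592/√(1−0.592²)) = 0.0994, i.e. 9.94%.

%OS ≈ 9.94%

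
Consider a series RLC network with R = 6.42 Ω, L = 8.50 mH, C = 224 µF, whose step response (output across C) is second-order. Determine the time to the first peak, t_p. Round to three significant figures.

For a series RLC circuit (capacitor voltage as output), ω_n = 1/√(LC) = 1/√(8.50 mH · 224 µF) = 725 rad/s.
ζ = (R/2)·√(C/L) = (6.42/2)·√(224 µF/8.50 mH) = 0.521.
ω_d = 725·√(1 − 0.521²) = 619 rad/s. t_p = π/ω_d = 0.00508 s.

t_p ≈ 0.00508 s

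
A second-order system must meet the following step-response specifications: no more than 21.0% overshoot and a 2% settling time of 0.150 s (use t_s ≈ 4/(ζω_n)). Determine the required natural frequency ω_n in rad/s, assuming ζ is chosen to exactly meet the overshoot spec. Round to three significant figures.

ω_n ≈ 59.9 rad/s

ζ = −ln(OS)/√(π² + (ln OS)²). With OS = 0.210, ln OS = −1.561 and ζ = 1.561/3.508 = 0.445.
From t_s ≈ 4/(ζω_n): ω_n = 4/(ζ·t_s) = 4/(0.445·0.150) = 59.9 rad/s.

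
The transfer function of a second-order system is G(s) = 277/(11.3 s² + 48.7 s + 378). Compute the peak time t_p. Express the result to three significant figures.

Dividing through by 11.3: denominator becomes s² + 4.310 s + 33.45.
So ω_n = √33.45 = 5.78 rad/s and ζ = 4.310/(2·5.78) = 0.373.
ω_d = 5.78·√(1 − 0.373²) = 5.37 rad/s. t_p = π/ω_d = 0.585 s.

t_p ≈ 0.585 s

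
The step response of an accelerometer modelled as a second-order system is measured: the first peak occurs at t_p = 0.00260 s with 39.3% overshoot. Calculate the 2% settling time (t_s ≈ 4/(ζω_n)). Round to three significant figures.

t_s ≈ 0.0111 s

The overshoot fixes ζ = −ln(OS)/√(π²+ln²(OS)) = 0.285.
t_p = π/ω_d ⇒ ω_d = 1210 rad/s; then ω_n = ω_d/√(1−ζ²) = 1260 rad/s.
t_s ≈ 4/(ζω_n) = 4/(0.285·1260) = 0.0111 s.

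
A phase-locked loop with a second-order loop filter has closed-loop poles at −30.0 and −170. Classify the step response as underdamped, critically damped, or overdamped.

overdamped

Since the poles are distinct, negative and real, the response is overdamped.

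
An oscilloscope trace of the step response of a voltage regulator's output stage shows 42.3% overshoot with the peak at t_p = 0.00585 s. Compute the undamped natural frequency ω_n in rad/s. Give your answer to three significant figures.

ω_n ≈ 557 rad/s

From the overshoot, ζ = −ln(OS)/√(π²+ln²(OS)) = 0.264.
t_p = π/ω_d ⇒ ω_d = 537 rad/s; then ω_n = ω_d/√(1−ζ²) = 557 rad/s.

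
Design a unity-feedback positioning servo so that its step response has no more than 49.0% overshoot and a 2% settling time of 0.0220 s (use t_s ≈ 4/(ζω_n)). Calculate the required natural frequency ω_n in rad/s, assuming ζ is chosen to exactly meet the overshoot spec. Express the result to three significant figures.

ω_n ≈ 821 rad/s

Inverting the overshoot relation: ζ = |ln 0.490|/√(π² + ln²0.490) = 0.221.
From t_s ≈ 4/(ζω_n): ω_n = 4/(ζ·t_s) = 4/(0.221·0.0220) = 821 rad/s.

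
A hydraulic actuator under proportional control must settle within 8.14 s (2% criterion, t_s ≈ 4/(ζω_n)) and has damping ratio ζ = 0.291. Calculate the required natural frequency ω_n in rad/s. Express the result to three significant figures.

ω_n ≈ 1.69 rad/s

Rearranging t_s ≈ 4/(ζω_n) gives ω_n = 4/(ζ·t_s) = 4/(0.291 × 8.14) = 1.69 rad/s.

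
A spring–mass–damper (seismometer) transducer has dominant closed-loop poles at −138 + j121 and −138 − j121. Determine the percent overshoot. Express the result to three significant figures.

%OS ≈ 2.78%

|pole| = ω_n = √(138² + 121²) = 184 rad/s; ζ = cos θ = σ/ω_n = 0.752.
%OS = 100·exp(−πζ/√(1−ζ²)) = 2.78%.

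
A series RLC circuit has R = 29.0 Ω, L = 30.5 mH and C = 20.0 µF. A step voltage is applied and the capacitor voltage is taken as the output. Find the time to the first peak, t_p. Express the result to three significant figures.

For a series RLC circuit (capacitor voltage as output), ω_n = 1/√(LC) = 1/√(30.5 mH · 20.0 µF) = 1280 rad/s.
ζ = (R/2)·√(C/L) = (29.0/2)·√(20.0 µF/30.5 mH) = 0.371.
ω_d = 1280·√(1 − 0.371²) = 1190 rad/s. t_p = π/ω_d = 0.00264 s.

t_p ≈ 0.00264 s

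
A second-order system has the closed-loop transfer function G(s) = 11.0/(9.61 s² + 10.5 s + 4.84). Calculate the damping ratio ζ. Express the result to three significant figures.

Dividing through by 9.61: denominator becomes s² + 1.093 s + 0.5036.
So ω_n = √0.5036 = 0.710 rad/s and ζ = 1.093/(2·0.710) = 0.770.

ζ ≈ 0.770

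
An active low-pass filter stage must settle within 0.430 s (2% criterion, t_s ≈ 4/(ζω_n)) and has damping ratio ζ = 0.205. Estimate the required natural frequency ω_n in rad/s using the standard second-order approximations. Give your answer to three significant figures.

ω_n ≈ 45.4 rad/s

Rearranging t_s ≈ 4/(ζω_n) gives ω_n = 4/(ζ·t_s) = 4/(0.205 × 0.430) = 45.4 rad/s.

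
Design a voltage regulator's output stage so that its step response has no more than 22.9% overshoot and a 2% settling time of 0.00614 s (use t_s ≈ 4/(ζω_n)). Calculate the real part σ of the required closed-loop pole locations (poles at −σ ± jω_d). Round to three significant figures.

σ ≈ 651

The settling-time spec alone fixes σ = ζω_n = 4/t_s = 4/0.00614 = 651.
(Overshoot then fixes ζ = 0.425 and hence ω_d = σ·√(1−ζ²)/ζ = 1390 rad/s.)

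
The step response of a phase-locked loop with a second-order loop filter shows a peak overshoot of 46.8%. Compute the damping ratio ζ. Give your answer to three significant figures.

ζ ≈ 0.235

ζ = −ln(OS)/√(π² + (ln OS)²). With OS = 0.468, ln OS = −0.7593 and ζ = 0.7593/3.232 = 0.235.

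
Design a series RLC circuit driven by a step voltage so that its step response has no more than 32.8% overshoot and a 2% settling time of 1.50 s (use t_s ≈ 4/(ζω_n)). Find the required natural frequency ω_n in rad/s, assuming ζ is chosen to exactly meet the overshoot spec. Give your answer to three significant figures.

ω_n ≈ 7.97 rad/s

ζ = −ln(OS)/√(π² + (ln OS)²). With OS = 0.328, ln OS = −1.115 and ζ = 1.115/3.334 = 0.334.
From t_s ≈ 4/(ζω_n): ω_n = 4/(ζ·t_s) = 4/(0.334·1.50) = 7.97 rad/s.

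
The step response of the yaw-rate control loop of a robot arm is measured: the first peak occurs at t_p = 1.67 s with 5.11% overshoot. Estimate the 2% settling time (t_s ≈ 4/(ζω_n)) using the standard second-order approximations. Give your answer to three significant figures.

From the overshoot, ζ = −ln(OS)/√(π²+ln²(OS)) = 0.687.
t_p = π/ω_d ⇒ ω_d = 1.88 rad/s; then ω_n = ω_d/√(1−ζ²) = 2.59 rad/s.
t_s ≈ 4/(ζω_n) = 4/(0.687·2.59) = 2.25 s.

t_s ≈ 2.25 s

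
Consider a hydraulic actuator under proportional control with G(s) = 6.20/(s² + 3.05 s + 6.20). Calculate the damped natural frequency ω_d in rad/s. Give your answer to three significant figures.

ω_d ≈ 1.97 rad/s

Comparing the denominator to s² + 2ζω_n s + ω_n²: ω_n = √6.20 = 2.49 rad/s, and 2ζω_n = 3.05 so ζ = 3.05/(2·2.49) = 0.612.
The damped frequency ω_d = ω_n√(1−ζ²) = 1.97 rad/s.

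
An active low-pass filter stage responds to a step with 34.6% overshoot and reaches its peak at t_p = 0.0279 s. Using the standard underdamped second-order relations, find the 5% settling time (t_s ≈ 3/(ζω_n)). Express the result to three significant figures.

t_s ≈ 0.0789 s

From the overshoot, ζ = −ln(OS)/√(π²+ln²(OS)) = 0.320.
t_p = π/ω_d ⇒ ω_d = 113 rad/s; then ω_n = ω_d/√(1−ζ²) = 119 rad/s.
t_s ≈ 3/(ζω_n) = 3/(0.320·119) = 0.0789 s.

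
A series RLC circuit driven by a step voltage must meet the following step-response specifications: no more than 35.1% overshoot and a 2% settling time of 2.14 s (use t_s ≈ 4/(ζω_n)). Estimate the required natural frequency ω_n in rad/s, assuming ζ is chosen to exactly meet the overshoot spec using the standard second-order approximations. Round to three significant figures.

ζ = −ln(OS)/√(π² + (ln OS)²). With OS = 0.351, ln OS = −1.047 and ζ = 1.047/3.311 = 0.316.
Then ω_n = 4/(ζ t_s) = 4/(0.316 × 2.14) = 5.91 rad/s.

ω_n ≈ 5.91 rad/s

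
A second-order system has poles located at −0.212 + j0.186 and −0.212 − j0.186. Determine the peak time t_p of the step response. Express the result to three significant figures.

t_p = π/ω_d with ω_d = 0.186 (the imaginary part), so t_p = 16.9 s.

t_p ≈ 16.9 s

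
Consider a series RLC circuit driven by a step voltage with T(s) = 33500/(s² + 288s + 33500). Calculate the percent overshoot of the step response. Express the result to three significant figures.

Comparing the denominator to s² + 2ζω_n s + ω_n²: ω_n = √33500 = 183 rad/s, and 2ζω_n = 288 so ζ = 288/(2·183) = 0.787.
%OS = 100 e^{−πζ/√(1−ζ²)} with ζ = 0.787 gives 1.82%.

%OS ≈ 1.82%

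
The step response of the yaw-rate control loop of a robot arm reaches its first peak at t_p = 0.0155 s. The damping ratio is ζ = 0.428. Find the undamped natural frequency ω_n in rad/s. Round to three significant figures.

Peak time t_p = π/ω_d, so ω_d = π/t_p = π/0.0155 = 203 rad/s.
ω_n = ω_d/√(1−ζ²) = 203/√0.817 = 224 rad/s.

ω_n ≈ 224 rad/s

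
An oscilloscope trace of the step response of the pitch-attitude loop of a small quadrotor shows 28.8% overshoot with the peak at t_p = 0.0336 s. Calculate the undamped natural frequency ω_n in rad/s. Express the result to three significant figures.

ω_n ≈ 101 rad/s

The overshoot fixes ζ = −ln(OS)/√(π²+ln²(OS)) = 0.368.
From t_p = π/ω_d, ω_d = π/0.0336 = 93.5 rad/s, so ω_n = ω_d/√(1−ζ²) = 101 rad/s.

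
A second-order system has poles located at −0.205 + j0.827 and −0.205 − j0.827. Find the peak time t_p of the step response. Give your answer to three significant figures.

t_p ≈ 3.80 s

t_p = π/ω_d with ω_d = 0.827 (the imaginary part), so t_p = 3.80 s.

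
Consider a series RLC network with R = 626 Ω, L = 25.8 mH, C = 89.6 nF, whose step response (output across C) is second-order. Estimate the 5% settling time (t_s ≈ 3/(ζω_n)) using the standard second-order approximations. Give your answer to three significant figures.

t_s ≈ 0.000247 s

For a series RLC circuit (capacitor voltage as output), ω_n = 1/√(LC) = 1/√(25.8 mH · 89.6 nF) = 20800 rad/s.
ζ = (R/2)·√(C/L) = (626/2)·√(89.6 nF/25.8 mH) = 0.583.
t_s ≈ 3/(ζω_n) = 0.000247 s.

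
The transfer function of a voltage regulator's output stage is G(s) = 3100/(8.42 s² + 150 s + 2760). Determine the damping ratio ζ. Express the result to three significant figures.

Dividing through by 8.42: denominator becomes s² + 17.81 s + 327.8.
So ω_n = √327.8 = 18.1 rad/s and ζ = 17.81/(2·18.1) = 0.492.

ζ ≈ 0.492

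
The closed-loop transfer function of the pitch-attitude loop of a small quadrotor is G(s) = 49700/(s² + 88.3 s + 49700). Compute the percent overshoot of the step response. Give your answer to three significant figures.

Matching coefficients with s² + 2ζω_n s + ω_n² gives ω_n² = 49700 ⇒ ω_n = 223 rad/s, and ζ = 88.3/(2ω_n) = 0.198.
%OS = 100·exp(−πζ/√(1−ζ²)) = 53.0%.

%OS ≈ 53.0%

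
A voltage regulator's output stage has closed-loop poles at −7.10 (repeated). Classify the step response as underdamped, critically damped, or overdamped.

critically damped

Since there is a repeated negative-real pole, the response is critically damped.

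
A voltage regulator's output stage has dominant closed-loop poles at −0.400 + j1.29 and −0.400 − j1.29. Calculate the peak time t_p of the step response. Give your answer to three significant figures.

t_p ≈ 2.44 s

t_p = π/ω_d with ω_d = 1.29 (the imaginary part), so t_p = 2.44 s.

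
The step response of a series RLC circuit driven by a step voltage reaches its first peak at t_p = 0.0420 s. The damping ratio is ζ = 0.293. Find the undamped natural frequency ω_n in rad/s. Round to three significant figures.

Peak time t_p = π/ω_d, so ω_d = π/t_p = π/0.0420 = 74.8 rad/s.
ω_n = ω_d/√(1−ζ²) = 74.8/√0.914 = 78.2 rad/s.

ω_n ≈ 78.2 rad/s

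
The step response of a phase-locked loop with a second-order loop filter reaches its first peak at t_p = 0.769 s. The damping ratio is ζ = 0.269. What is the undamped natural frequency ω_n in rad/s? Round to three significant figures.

Peak time t_p = π/ω_d, so ω_d = π/t_p = π/0.769 = 4.09 rad/s.
ω_n = ω_d/√(1−ζ²) = 4.09/√0.928 = 4.24 rad/s.

ω_n ≈ 4.24 rad/s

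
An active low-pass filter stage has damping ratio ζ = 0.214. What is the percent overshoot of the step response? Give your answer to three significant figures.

%OS ≈ 50.2%

For an underdamped second-order system, %OS = 100·exp(−πζ/√(1−ζ²)).
πζ/√(1−ζ²) = π·0.214/√(1−0.0458) = 0.6882, so %OS = 100·e^(−0.6882) = 50.2%.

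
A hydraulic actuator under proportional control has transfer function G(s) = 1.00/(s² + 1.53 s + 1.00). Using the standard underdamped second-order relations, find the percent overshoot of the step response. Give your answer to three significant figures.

Comparing the denominator to s² + 2ζω_n s + ω_n²: ω_n = √1.00 = 1.00 rad/s, and 2ζω_n = 1.53 so ζ = 1.53/(2·1.00) = 0.765.
%OS = 100 e^{−πζ/√(1−ζ²)} with ζ = 0.765 gives 2.40%.

%OS ≈ 2.40%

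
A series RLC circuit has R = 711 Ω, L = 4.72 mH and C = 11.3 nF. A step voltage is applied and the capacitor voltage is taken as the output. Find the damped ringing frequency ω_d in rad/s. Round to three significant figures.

For a series RLC circuit (capacitor voltage as output), ω_n = 1/√(LC) = 1/√(4.72 mH · 11.3 nF) = 137000 rad/s.
ζ = (R/2)·√(C/L) = (711/2)·√(11.3 nF/4.72 mH) = 0.550.
ω_d = 137000·√(1 − 0.550²) = 114000 rad/s.

ω_d ≈ 114000 rad/s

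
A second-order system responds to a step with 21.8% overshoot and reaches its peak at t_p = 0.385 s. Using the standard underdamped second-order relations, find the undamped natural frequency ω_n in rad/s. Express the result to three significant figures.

ω_n ≈ 9.07 rad/s

From the overshoot, ζ = −ln(OS)/√(π²+ln²(OS)) = 0.436.
From t_p = π/ω_d, ω_d = π/0.385 = 8.16 rad/s, so ω_n = ω_d/√(1−ζ²) = 9.07 rad/s.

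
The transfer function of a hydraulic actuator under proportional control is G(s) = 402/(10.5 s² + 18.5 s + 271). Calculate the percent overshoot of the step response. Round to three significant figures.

Dividing through by 10.5: denominator becomes s² + 1.762 s + 25.81.
So ω_n = √25.81 = 5.08 rad/s and ζ = 1.762/(2·5.08) = 0.173.
%OS = 100 e^{−πζ/√(1−ζ²)} with ζ = 0.173 gives 57.5%.

%OS ≈ 57.5%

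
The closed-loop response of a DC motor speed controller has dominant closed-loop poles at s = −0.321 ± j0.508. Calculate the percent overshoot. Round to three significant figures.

The poles are at −σ ± jω_d with σ = 0.321 and ω_d = 0.508, so ω_n = √(σ²+ω_d²) = 0.601 rad/s and ζ = σ/ω_n = 0.534.
Overshoot: exp(−π·0.534/√(1−0.534²)) = 0.137, i.e. 13.7%.

%OS ≈ 13.7%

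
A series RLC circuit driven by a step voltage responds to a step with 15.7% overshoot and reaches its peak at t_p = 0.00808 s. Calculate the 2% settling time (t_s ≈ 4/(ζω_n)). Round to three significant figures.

From the overshoot, ζ = −ln(OS)/√(π²+ln²(OS)) = 0.508.
From t_p = π/ω_d, ω_d = π/0.00808 = 389 rad/s, so ω_n = ω_d/√(1−ζ²) = 451 rad/s.
t_s ≈ 4/(ζω_n) = 4/(0.508·451) = 0.0175 s.

t_s ≈ 0.0175 s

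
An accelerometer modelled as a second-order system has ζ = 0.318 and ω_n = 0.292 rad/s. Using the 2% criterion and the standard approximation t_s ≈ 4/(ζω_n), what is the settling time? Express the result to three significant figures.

t_s ≈ 4/(ζω_n) = 4/(0.318 × 0.292) = 43.1 s.

t_s ≈ 43.1 s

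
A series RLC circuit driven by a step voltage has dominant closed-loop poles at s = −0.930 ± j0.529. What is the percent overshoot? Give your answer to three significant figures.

%OS ≈ 0.399%

The poles are at −σ ± jω_d with σ = 0.930 and ω_d = 0.529, so ω_n = √(σ²+ω_d²) = 1.07 rad/s and ζ = σ/ω_n = 0.869.
%OS = 100 e^{−πζ/√(1−ζ²)} with ζ = 0.869 gives 0.399%.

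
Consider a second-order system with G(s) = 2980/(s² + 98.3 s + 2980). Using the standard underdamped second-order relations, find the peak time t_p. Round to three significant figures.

t_p ≈ 0.132 s

Matching coefficients with s² + 2ζω_n s + ω_n² gives ω_n² = 2980 ⇒ ω_n = 54.6 rad/s, and ζ = 98.3/(2ω_n) = 0.900.
ω_d = ω_n√(1−ζ²) = 23.8 rad/s. Then t_p = π/ω_d = 0.132 s.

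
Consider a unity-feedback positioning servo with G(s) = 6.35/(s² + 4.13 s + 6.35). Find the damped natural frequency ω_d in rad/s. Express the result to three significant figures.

ω_d ≈ 1.44 rad/s

Comparing the denominator to s² + 2ζω_n s + ω_n²: ω_n = √6.35 = 2.52 rad/s, and 2ζω_n = 4.13 so ζ = 4.13/(2·2.52) = 0.819.
ω_d = 2.52·√(1 − 0.819²) = 1.44 rad/s.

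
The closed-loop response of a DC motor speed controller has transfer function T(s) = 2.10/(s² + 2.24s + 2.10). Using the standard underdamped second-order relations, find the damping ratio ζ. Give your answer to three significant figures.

ζ ≈ 0.773

Matching coefficients with s² + 2ζω_n s + ω_n² gives ω_n² = 2.10 ⇒ ω_n = 1.45 rad/s, and ζ = 2.24/(2ω_n) = 0.773.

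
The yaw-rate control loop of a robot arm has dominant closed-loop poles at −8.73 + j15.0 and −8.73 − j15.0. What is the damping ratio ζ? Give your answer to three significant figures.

The poles are at −σ ± jω_d with σ = 8.73 and ω_d = 15.0, so ω_n = √(σ²+ω_d²) = 17.4 rad/s and ζ = σ/ω_n = 0.503.

ζ ≈ 0.503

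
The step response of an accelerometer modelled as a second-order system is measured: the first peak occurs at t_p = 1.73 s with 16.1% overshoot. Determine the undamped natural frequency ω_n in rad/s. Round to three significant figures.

The overshoot fixes ζ = −ln(OS)/√(π²+ln²(OS)) = 0.503.
From t_p = π/ω_d, ω_d = π/1.73 = 1.82 rad/s, so ω_n = ω_d/√(1−ζ²) = 2.10 rad/s.

ω_n ≈ 2.10 rad/s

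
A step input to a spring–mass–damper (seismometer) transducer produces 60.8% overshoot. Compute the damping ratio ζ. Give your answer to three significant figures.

Inverting the overshoot relation: ζ = |ln 0.608|/√(π² + ln²0.608) = 0.156.

ζ ≈ 0.156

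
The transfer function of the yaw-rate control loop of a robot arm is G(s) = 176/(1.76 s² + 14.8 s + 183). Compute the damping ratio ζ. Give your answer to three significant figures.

Dividing through by 1.76: denominator becomes s² + 8.409 s + 104.0.
So ω_n = √104.0 = 10.2 rad/s and ζ = 8.409/(2·10.2) = 0.412.

ζ ≈ 0.412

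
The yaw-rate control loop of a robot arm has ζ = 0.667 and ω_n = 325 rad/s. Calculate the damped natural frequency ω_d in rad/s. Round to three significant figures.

ω_d = ω_n√(1−ζ²) = 325·√0.555 = 242 rad/s.

ω_d ≈ 242 rad/s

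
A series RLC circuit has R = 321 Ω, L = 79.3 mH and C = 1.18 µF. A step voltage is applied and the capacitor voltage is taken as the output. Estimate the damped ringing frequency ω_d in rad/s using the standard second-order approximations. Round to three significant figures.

ω_d ≈ 2570 rad/s

For a series RLC circuit (capacitor voltage as output), ω_n = 1/√(LC) = 1/√(79.3 mH · 1.18 µF) = 3270 rad/s.
ζ = (R/2)·√(C/L) = (321/2)·√(1.18 µF/79.3 mH) = 0.619.
ω_d = ω_n√(1−ζ²) = 2570 rad/s.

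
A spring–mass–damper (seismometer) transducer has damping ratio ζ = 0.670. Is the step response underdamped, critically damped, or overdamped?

underdamped

Since ζ = 0.670 < 1, the system is underdamped.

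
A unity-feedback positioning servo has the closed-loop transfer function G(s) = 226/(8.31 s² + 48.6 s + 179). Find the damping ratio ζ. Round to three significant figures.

Dividing through by 8.31: denominator becomes s² + 5.848 s + 21.54.
So ω_n = √21.54 = 4.64 rad/s and ζ = 5.848/(2·4.64) = 0.630.

ζ ≈ 0.630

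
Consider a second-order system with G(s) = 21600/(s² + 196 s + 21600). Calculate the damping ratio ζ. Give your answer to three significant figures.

ζ ≈ 0.667

Matching coefficients with s² + 2ζω_n s + ω_n² gives ω_n² = 21600 ⇒ ω_n = 147 rad/s, and ζ = 196/(2ω_n) = 0.667.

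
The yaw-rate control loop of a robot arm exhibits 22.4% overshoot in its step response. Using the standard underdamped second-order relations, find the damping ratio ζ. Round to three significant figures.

ζ ≈ 0.430

ζ = −ln(OS)/√(π² + (ln OS)²). With OS = 0.224, ln OS = −1.496 and ζ = 1.496/3.480 = 0.430.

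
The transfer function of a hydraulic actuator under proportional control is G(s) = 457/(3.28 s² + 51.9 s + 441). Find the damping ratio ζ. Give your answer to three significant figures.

ζ ≈ 0.682

Dividing through by 3.28: denominator becomes s² + 15.82 s + 134.5.
So ω_n = √134.5 = 11.6 rad/s and ζ = 15.82/(2·11.6) = 0.682.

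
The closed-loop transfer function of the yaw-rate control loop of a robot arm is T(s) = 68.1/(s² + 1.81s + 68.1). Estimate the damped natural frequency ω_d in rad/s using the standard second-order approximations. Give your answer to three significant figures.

Matching coefficients with s² + 2ζω_n s + ω_n² gives ω_n² = 68.1 ⇒ ω_n = 8.25 rad/s, and ζ = 1.81/(2ω_n) = 0.110.
ω_d = ω_n√(1−ζ²) = 8.20 rad/s.

ω_d ≈ 8.20 rad/s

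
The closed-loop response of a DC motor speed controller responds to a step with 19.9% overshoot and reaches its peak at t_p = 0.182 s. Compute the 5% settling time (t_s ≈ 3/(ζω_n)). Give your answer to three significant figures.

t_s ≈ 0.338 s

The overshoot fixes ζ = −ln(OS)/√(π²+ln²(OS)) = 0.457.
From t_p = π/ω_d, ω_d = π/0.182 = 17.3 rad/s, so ω_n = ω_d/√(1−ζ²) = 19.4 rad/s.
t_s ≈ 3/(ζω_n) = 3/(0.457·19.4) = 0.338 s.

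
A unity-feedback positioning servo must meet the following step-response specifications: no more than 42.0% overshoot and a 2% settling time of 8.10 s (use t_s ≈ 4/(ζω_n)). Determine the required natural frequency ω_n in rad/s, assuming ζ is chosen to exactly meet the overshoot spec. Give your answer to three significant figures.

ω_n ≈ 1.86 rad/s

Inverting the overshoot relation: ζ = |ln 0.420|/√(π² + ln²0.420) = 0.266.
Then ω_n = 4/(ζ t_s) = 4/(0.266 × 8.10) = 1.86 rad/s.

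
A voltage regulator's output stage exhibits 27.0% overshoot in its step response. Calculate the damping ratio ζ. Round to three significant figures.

ζ = −ln(OS)/√(π² + (ln OS)²). With OS = 0.270, ln OS = −1.309 and ζ = 1.309/3.404 = 0.385.

ζ ≈ 0.385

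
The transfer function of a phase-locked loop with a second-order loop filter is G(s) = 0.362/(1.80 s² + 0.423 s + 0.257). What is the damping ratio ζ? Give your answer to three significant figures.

ζ ≈ 0.311

Dividing through by 1.80: denominator becomes s² + 0.2350 s + 0.1428.
So ω_n = √0.1428 = 0.378 rad/s and ζ = 0.2350/(2·0.378) = 0.311.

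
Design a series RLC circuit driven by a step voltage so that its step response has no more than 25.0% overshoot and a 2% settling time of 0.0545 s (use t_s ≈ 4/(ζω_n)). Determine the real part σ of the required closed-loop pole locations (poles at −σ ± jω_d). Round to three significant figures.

σ ≈ 73.4

The settling-time spec alone fixes σ = ζω_n = 4/t_s = 4/0.0545 = 73.4.
(Overshoot then fixes ζ = 0.404 and hence ω_d = σ·√(1−ζ²)/ζ = 166 rad/s.)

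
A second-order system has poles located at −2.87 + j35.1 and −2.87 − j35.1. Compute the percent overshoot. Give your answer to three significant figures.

|pole| = ω_n = √(2.87² + 35.1²) = 35.2 rad/s; ζ = cos θ = σ/ω_n = 0.0815.
%OS = 100 e^{−πζ/√(1−ζ²)} with ζ = 0.0815 gives 77.3%.

%OS ≈ 77.3%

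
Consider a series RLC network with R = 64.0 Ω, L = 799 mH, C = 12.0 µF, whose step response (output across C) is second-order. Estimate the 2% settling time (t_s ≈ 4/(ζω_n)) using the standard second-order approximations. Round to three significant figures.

t_s ≈ 0.0999 s

For a series RLC circuit (capacitor voltage as output), ω_n = 1/√(LC) = 1/√(799 mH · 12.0 µF) = 323 rad/s.
ζ = (R/2)·√(C/L) = (64.0/2)·√(12.0 µF/799 mH) = 0.124.
t_s ≈ 4/(ζω_n) = 0.0999 s.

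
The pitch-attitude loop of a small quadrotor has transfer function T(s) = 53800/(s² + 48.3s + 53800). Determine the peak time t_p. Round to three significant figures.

t_p ≈ 0.0136 s

ω_n = √53800 = 232 rad/s; ζ = 48.3/(2·232) = 0.104.
The damped frequency ω_d = ω_n√(1−ζ²) = 231 rad/s. Then t_p = π/ω_d = 0.0136 s.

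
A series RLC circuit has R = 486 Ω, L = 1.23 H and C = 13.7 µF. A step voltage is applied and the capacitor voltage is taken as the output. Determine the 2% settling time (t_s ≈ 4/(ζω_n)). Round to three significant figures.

t_s ≈ 0.0202 s

For a series RLC circuit (capacitor voltage as output), ω_n = 1/√(LC) = 1/√(1.23 H · 13.7 µF) = 244 rad/s.
ζ = (R/2)·√(C/L) = (486/2)·√(13.7 µF/1.23 H) = 0.811.
t_s ≈ 4/(ζω_n) = 0.0202 s.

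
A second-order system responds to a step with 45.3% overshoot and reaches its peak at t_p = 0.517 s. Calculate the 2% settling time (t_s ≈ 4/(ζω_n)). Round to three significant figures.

t_s ≈ 2.61 s

ζ from %OS: ζ = |ln 0.453|/√(π²+ln²0.453) = 0.244.
From t_p = π/ω_d, ω_d = π/0.517 = 6.08 rad/s, so ω_n = ω_d/√(1−ζ²) = 6.27 rad/s.
t_s ≈ 4/(ζω_n) = 4/(0.244·6.27) = 2.61 s.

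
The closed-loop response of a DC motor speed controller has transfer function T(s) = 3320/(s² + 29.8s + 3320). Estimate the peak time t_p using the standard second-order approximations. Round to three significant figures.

ω_n = √3320 = 57.6 rad/s; ζ = 29.8/(2·57.6) = 0.259.
The damped frequency ω_d = ω_n√(1−ζ²) = 55.7 rad/s. Then t_p = π/ω_d = 0.0564 s.

t_p ≈ 0.0564 s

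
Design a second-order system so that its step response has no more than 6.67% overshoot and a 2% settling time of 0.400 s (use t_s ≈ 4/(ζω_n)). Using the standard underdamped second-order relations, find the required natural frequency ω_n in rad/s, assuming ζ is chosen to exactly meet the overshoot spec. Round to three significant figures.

ζ = −ln(OS)/√(π² + (ln OS)²). With OS = 0.0667, ln OS = −2.708 and ζ = 2.708/4.147 = 0.653.
From t_s ≈ 4/(ζω_n): ω_n = 4/(ζ·t_s) = 4/(0.653·0.400) = 15.3 rad/s.

ω_n ≈ 15.3 rad/s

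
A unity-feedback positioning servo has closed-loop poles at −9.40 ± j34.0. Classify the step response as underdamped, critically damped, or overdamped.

underdamped

Since the poles form a complex-conjugate pair with nonzero imaginary part, the response is underdamped.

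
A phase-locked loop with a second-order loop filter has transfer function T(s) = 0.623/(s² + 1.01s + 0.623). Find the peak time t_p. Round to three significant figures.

t_p ≈ 5.18 s

Matching coefficients with s² + 2ζω_n s + ω_n² gives ω_n² = 0.623 ⇒ ω_n = 0.789 rad/s, and ζ = 1.01/(2ω_n) = 0.640.
ω_d = 0.789·√(1 − 0.640²) = 0.607 rad/s. Then t_p = π/ω_d = 5.18 s.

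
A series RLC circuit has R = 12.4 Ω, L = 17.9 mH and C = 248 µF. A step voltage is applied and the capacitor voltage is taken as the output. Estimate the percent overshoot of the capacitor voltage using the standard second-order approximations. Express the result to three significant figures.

%OS ≈ 3.50%

For a series RLC circuit (capacitor voltage as output), ω_n = 1/√(LC) = 1/√(17.9 mH · 248 µF) = 475 rad/s.
ζ = (R/2)·√(C/L) = (12.4/2)·√(248 µF/17.9 mH) = 0.730.
%OS = 100·exp(−πζ/√(1−ζ²)) = 3.50%.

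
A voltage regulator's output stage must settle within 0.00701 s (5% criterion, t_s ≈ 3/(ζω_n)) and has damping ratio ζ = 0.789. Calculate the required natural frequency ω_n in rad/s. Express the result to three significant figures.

ω_n ≈ 542 rad/s

Rearranging t_s ≈ 3/(ζω_n) gives ω_n = 3/(ζ·t_s) = 3/(0.789 × 0.00701) = 542 rad/s.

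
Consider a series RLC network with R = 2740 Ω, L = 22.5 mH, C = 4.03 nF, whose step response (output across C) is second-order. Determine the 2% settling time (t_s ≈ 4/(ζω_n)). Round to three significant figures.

t_s ≈ 0.0000657 s

For a series RLC circuit (capacitor voltage as output), ω_n = 1/√(LC) = 1/√(22.5 mH · 4.03 nF) = 105000 rad/s.
ζ = (R/2)·√(C/L) = (2740/2)·√(4.03 nF/22.5 mH) = 0.580.
t_s ≈ 4/(ζω_n) = 0.0000657 s.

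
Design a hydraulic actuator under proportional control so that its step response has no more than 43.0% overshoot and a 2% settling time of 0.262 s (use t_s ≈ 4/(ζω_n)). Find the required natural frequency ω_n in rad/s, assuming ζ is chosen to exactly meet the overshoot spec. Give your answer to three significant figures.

ω_n ≈ 58.8 rad/s

From %OS = 100·exp(−πζ/√(1−ζ²)), invert to get ζ = −ln(OS)/√(π² + ln²(OS)) with OS = 0.430.
−ln 0.430 = 0.8440, so ζ = 0.8440/√(π² + 0.7123) = 0.259.
From t_s ≈ 4/(ζω_n): ω_n = 4/(ζ·t_s) = 4/(0.259·0.262) = 58.8 rad/s.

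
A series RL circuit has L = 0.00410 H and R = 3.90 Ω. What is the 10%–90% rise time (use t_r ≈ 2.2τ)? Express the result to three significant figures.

t_r ≈ 0.00231 s

τ = L/R = 0.00410/3.90 = 0.00105 s.
t_r ≈ 2.2τ = 0.00231 s.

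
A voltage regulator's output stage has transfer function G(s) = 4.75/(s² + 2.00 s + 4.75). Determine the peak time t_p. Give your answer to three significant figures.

Matching coefficients with s² + 2ζω_n s + ω_n² gives ω_n² = 4.75 ⇒ ω_n = 2.18 rad/s, and ζ = 2.00/(2ω_n) = 0.459.
ω_d = 2.18·√(1 − 0.459²) = 1.94 rad/s. Then t_p = π/ω_d = 1.62 s.

t_p ≈ 1.62 s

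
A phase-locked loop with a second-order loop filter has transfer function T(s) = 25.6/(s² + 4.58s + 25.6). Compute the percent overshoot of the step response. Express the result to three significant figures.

%OS ≈ 20.3%

ω_n = √25.6 = 5.06 rad/s; ζ = 4.58/(2·5.06) = 0.453.
Overshoot: exp(−π·0.453/√(1−0.453²)) = 0.203, i.e. 20.3%.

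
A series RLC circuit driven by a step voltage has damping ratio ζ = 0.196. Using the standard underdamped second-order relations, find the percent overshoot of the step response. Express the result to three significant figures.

For an underdamped second-order system, %OS = 100·exp(−πζ/√(1−ζ²)).
πζ/√(1−ζ²) = π·0.196/√(1−0.0384) = 0.6279, so %OS = 100·e^(−0.6279) = 53.4%.

%OS ≈ 53.4%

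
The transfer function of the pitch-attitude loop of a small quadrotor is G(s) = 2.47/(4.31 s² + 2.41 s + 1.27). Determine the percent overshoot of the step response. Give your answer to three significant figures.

Dividing through by 4.31: denominator becomes s² + 0.5592 s + 0.2947.
So ω_n = √0.2947 = 0.543 rad/s and ζ = 0.5592/(2·0.543) = 0.515.
%OS = 100·exp(−πζ/√(1−ζ²)) = 15.1%.

%OS ≈ 15.1%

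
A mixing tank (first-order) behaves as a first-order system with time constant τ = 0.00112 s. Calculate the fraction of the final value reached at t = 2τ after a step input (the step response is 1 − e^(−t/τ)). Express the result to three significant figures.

y(t)/y_∞ = 1 − e^(−t/τ) = 1 − e^(−2) = 1 − e^(−2.00) = 0.865.

y/y_∞ ≈ 0.865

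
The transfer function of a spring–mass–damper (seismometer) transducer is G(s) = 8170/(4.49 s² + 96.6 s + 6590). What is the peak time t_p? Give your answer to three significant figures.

Dividing through by 4.49: denominator becomes s² + 21.51 s + 1468.
So ω_n = √1468 = 38.3 rad/s and ζ = 21.51/(2·38.3) = 0.281.
The damped frequency ω_d = ω_n√(1−ζ²) = 36.8 rad/s. t_p = π/ω_d = 0.0854 s.

t_p ≈ 0.0854 s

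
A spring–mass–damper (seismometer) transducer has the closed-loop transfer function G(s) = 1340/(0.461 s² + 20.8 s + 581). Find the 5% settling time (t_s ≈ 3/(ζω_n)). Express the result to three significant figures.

t_s ≈ 0.133 s

Dividing through by 0.461: denominator becomes s² + 45.12 s + 1260.
So ω_n = √1260 = 35.5 rad/s and ζ = 45.12/(2·35.5) = 0.635.
t_s ≈ 3/(ζω_n) = 0.133 s.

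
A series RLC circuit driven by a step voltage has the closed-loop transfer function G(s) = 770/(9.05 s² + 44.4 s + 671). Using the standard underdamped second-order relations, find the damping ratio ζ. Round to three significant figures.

ζ ≈ 0.285

Dividing through by 9.05: denominator becomes s² + 4.906 s + 74.14.
So ω_n = √74.14 = 8.61 rad/s and ζ = 4.906/(2·8.61) = 0.285.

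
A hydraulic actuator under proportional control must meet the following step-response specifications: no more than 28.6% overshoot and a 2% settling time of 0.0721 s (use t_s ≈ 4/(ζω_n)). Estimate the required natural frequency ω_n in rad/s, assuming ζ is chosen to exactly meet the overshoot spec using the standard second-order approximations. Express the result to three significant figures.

Inverting the overshoot relation: ζ = |ln 0.286|/√(π² + ln²0.286) = 0.370.
From t_s ≈ 4/(ζω_n): ω_n = 4/(ζ·t_s) = 4/(0.370·0.0721) = 150 rad/s.

ω_n ≈ 150 rad/s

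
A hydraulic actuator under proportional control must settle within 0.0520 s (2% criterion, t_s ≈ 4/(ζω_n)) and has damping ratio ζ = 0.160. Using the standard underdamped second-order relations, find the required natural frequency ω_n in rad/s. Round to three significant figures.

Rearranging t_s ≈ 4/(ζω_n) gives ω_n = 4/(ζ·t_s) = 4/(0.160 × 0.0520) = 481 rad/s.

ω_n ≈ 481 rad/s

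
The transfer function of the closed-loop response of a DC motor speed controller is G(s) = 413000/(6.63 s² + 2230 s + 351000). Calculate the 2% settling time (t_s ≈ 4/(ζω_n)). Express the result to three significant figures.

Dividing through by 6.63: denominator becomes s² + 336.3 s + 52940.
So ω_n = √52940 = 230 rad/s and ζ = 336.3/(2·230) = 0.731.
t_s ≈ 4/(ζω_n) = 0.0238 s.

t_s ≈ 0.0238 s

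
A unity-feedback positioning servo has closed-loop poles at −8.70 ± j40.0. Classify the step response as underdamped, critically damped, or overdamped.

Since the poles form a complex-conjugate pair with nonzero imaginary part, the response is underdamped.

underdamped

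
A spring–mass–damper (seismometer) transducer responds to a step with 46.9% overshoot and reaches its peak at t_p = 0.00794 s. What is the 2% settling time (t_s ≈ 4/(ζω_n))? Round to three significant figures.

t_s ≈ 0.0419 s

The overshoot fixes ζ = −ln(OS)/√(π²+ln²(OS)) = 0.234.
From t_p = π/ω_d, ω_d = π/0.00794 = 396 rad/s, so ω_n = ω_d/√(1−ζ²) = 407 rad/s.
t_s ≈ 4/(ζω_n) = 4/(0.234·407) = 0.0419 s.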